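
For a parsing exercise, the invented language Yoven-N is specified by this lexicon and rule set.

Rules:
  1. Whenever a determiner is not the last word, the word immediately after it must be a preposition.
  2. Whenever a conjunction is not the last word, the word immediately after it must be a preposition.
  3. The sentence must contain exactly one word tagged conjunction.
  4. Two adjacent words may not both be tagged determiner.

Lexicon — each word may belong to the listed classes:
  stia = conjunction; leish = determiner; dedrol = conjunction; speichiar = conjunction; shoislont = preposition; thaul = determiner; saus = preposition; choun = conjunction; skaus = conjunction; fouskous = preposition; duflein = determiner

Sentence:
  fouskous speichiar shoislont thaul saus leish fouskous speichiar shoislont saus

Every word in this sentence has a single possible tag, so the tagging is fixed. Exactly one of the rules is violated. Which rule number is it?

3

Fixed tagging: preposition conjunction preposition determiner preposition determiner preposition conjunction preposition preposition.
Rule check: R1 pass, R2 pass, R3 fail, R4 pass.
Only rule 3 fails.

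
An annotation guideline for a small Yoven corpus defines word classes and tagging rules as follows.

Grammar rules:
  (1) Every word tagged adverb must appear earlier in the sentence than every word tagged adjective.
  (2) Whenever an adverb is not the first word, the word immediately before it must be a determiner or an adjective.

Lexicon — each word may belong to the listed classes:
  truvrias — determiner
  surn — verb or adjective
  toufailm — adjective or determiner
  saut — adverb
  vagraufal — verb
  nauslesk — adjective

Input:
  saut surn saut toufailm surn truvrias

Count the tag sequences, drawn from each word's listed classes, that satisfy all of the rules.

0

Candidates per position — 1:saut {adverb}; 2:surn {verb,adjective}; 3:saut {adverb}; 4:toufailm {adjective,determiner}; 5:surn {verb,adjective}; 6:truvrias {determiner}.
There are 8 candidate sequences in total.
Every candidate sequence violates at least one rule; no consistent tagging exists.
Count = 0.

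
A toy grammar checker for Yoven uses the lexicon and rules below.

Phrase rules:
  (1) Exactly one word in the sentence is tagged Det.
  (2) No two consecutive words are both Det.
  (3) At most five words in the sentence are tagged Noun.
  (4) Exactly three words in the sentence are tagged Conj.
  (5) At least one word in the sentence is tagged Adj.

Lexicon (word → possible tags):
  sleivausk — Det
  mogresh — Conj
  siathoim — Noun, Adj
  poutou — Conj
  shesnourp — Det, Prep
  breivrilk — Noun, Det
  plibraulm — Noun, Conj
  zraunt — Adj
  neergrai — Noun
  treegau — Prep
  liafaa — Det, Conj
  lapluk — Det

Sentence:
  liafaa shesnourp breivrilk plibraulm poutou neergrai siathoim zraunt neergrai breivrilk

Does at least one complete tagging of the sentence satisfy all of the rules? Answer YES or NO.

YES

Candidates per position — 1:liafaa {Det,Conj}; 2:shesnourp {Det,Prep}; 3:breivrilk {Noun,Det}; 4:plibraulm {Noun,Conj}; 5:poutou {Conj}; 6:neergrai {Noun}; 7:siathoim {Noun,Adj}; 8:zraunt {Adj}; 9:neergrai {Noun}; 10:breivrilk {Noun,Det}.
One satisfying assignment: Conj Prep Det Conj Conj Noun Noun Adj Noun Noun.
Verifying each rule — rule 1 ok; rule 2 ok; rule 3 ok; rule 4 ok; rule 5 ok.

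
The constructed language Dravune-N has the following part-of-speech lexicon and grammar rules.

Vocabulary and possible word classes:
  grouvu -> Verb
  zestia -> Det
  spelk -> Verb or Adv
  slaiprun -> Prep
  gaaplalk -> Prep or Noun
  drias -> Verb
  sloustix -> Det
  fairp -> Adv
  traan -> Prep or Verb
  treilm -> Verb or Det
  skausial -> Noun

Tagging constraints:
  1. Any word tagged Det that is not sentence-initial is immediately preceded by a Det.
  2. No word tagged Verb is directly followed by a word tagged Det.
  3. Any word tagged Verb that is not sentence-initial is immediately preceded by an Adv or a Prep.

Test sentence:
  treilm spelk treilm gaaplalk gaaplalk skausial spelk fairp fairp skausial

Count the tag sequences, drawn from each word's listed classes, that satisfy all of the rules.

8

Candidates per position — 1:treilm {Verb,Det}; 2:spelk {Verb,Adv}; 3:treilm {Verb,Det}; 4:gaaplalk {Prep,Noun}; 5:gaaplalk {Prep,Noun}; 6:skausial {Noun}; 7:spelk {Verb,Adv}; 8:fairp {Adv}; 9:fairp {Adv}; 10:skausial {Noun}.
There are 64 candidate sequences in total.
Checking each against the rules leaves 8 sequences.
Count = 8.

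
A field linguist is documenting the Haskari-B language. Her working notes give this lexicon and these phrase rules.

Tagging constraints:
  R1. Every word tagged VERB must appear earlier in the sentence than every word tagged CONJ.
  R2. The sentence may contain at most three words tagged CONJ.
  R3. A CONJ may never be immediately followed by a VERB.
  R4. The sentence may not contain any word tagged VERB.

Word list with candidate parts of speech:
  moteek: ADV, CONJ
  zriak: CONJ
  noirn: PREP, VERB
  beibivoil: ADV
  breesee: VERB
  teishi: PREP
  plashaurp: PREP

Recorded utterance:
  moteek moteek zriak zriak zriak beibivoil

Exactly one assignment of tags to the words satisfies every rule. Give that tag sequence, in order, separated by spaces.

Candidates per position — 1:moteek {ADV,CONJ}; 2:moteek {ADV,CONJ}; 3:zriak {CONJ}; 4:zriak {CONJ}; 5:zriak {CONJ}; 6:beibivoil {ADV}.
Position 1: CONJ is ruled out by rule 2; that leaves ADV.
Position 2: CONJ is ruled out by rule 2; that leaves ADV.
So the tagging must be: ADV ADV CONJ CONJ CONJ ADV.
Verifying each rule — rule 1 ✓; rule 2 ✓; rule 3 ✓; rule 4 ✓.

ADV ADV CONJ CONJ CONJ ADV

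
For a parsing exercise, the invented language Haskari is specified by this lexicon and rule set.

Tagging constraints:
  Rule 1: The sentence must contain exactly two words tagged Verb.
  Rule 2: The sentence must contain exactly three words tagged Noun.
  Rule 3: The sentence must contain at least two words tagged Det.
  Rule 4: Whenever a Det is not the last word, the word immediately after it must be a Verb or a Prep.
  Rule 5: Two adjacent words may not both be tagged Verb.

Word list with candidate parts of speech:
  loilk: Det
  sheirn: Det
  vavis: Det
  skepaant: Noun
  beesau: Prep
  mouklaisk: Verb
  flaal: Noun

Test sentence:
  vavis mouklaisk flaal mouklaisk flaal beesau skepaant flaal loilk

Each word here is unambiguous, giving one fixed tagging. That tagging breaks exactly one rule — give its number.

2

Fixed tagging: Det Verb Noun Verb Noun Prep Noun Noun Det.
Rule check: R1 holds, R2 violated, R3 holds, R4 holds, R5 holds.
Only rule 2 fails.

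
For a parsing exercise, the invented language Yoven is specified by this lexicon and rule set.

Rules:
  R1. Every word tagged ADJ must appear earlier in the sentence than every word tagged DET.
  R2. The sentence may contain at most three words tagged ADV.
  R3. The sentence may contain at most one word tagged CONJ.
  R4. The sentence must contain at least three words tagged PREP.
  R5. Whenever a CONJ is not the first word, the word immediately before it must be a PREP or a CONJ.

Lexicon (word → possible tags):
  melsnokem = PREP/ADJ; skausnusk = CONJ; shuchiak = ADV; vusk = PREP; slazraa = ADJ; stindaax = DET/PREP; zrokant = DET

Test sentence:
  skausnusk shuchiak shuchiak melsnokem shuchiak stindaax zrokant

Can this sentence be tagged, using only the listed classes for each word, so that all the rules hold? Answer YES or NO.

NO

Candidates per position — 1:skausnusk {CONJ}; 2:shuchiak {ADV}; 3:shuchiak {ADV}; 4:melsnokem {PREP,ADJ}; 5:shuchiak {ADV}; 6:stindaax {DET,PREP}; 7:zrokant {DET}.
Rule 4 cannot be satisfied by any choice of tags from the lexicon.
So there is no consistent tagging.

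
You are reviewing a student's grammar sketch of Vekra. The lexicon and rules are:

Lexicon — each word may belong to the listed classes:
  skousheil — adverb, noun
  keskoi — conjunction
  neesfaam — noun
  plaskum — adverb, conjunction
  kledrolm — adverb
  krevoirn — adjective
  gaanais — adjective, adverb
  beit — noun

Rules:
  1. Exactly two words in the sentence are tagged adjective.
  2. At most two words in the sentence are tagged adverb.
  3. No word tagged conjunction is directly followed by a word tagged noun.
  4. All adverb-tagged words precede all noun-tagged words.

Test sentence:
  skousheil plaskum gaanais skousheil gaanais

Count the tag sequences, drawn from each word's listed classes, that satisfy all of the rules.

4

Candidates per position — 1:skousheil {adverb,noun}; 2:plaskum {adverb,conjunction}; 3:gaanais {adjective,adverb}; 4:skousheil {adverb,noun}; 5:gaanais {adjective,adverb}.
There are 32 candidate sequences in total.
The sequences that satisfy every rule: adverb adverb adjective noun adjective; adverb conjunction adjective adverb adjective; adverb conjunction adjective noun adjective; noun conjunction adjective noun adjective.
Count = 4.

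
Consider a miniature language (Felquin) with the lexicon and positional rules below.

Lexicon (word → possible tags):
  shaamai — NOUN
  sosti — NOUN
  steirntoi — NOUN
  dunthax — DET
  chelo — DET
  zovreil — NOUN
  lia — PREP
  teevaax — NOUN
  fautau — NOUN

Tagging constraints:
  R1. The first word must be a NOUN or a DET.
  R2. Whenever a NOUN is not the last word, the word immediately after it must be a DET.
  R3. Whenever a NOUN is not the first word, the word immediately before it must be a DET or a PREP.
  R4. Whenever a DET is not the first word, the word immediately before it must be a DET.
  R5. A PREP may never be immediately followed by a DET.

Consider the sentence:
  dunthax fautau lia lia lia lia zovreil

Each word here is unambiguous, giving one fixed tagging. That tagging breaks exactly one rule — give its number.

2

Fixed tagging: DET NOUN PREP PREP PREP PREP NOUN.
Rule check: R1 holds, R2 violated, R3 holds, R4 holds, R5 holds.
Only rule 2 fails.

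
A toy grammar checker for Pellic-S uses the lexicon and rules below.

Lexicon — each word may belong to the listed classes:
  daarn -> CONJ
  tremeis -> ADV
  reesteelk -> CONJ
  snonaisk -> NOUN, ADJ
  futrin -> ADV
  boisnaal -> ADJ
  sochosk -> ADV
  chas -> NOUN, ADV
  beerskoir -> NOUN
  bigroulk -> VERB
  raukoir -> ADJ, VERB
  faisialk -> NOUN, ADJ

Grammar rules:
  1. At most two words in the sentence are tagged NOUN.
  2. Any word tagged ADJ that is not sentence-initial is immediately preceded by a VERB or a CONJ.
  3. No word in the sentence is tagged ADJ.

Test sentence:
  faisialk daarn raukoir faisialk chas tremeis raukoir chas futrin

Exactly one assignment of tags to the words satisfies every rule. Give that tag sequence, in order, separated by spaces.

NOUN CONJ VERB NOUN ADV ADV VERB ADV ADV

Candidates per position — 1:faisialk {NOUN,ADJ}; 2:daarn {CONJ}; 3:raukoir {ADJ,VERB}; 4:faisialk {NOUN,ADJ}; 5:chas {NOUN,ADV}; 6:tremeis {ADV}; 7:raukoir {ADJ,VERB}; 8:chas {NOUN,ADV}; 9:futrin {ADV}.
Position 1: tagging it ADJ would leave rule 3 unsatisfiable, so it must be NOUN.
Position 3: tagging it ADJ would leave rule 3 unsatisfiable, so it must be VERB.
Position 4: tagging it ADJ would leave rule 3 unsatisfiable, so it must be NOUN.
Position 5: tagging it NOUN would leave rule 1 unsatisfiable, so it must be ADV.
Position 7: tagging it ADJ would leave rule 2 unsatisfiable, so it must be VERB.
Position 8: tagging it NOUN would leave rule 1 unsatisfiable, so it must be ADV.
The only consistent sequence is: NOUN CONJ VERB NOUN ADV ADV VERB ADV ADV.
Verifying each rule — rule 1 ok; rule 2 ok; rule 3 ok.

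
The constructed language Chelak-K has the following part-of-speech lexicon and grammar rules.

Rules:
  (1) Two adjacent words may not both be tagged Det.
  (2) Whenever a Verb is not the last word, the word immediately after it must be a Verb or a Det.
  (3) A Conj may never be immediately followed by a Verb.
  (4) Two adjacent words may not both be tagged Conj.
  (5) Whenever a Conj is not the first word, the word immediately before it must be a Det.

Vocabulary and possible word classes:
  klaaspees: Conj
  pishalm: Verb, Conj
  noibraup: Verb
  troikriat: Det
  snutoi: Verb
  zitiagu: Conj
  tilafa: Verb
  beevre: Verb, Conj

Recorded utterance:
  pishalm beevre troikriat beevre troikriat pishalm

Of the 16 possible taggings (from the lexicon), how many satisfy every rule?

Candidates per position — 1:pishalm {Verb,Conj}; 2:beevre {Verb,Conj}; 3:troikriat {Det}; 4:beevre {Verb,Conj}; 5:troikriat {Det}; 6:pishalm {Verb,Conj}.
There are 16 candidate sequences in total.
The sequences that satisfy every rule: Verb Verb Det Verb Det Verb; Verb Verb Det Verb Det Conj; Verb Verb Det Conj Det Verb; Verb Verb Det Conj Det Conj.
Count = 4.

4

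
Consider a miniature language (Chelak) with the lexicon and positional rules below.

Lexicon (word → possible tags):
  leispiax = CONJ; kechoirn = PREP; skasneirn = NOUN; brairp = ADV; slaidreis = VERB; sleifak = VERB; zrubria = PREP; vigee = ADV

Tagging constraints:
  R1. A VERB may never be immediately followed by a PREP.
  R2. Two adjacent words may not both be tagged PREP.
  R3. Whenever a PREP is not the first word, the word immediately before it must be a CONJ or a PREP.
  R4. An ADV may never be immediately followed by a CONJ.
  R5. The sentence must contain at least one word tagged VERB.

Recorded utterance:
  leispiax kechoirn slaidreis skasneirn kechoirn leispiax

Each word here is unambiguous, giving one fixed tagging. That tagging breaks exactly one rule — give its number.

Fixed tagging: CONJ PREP VERB NOUN PREP CONJ.
Checking each rule: R1 ✓, R2 ✓, R3 ✗, R4 ✓, R5 ✓.
Only rule 3 fails.

3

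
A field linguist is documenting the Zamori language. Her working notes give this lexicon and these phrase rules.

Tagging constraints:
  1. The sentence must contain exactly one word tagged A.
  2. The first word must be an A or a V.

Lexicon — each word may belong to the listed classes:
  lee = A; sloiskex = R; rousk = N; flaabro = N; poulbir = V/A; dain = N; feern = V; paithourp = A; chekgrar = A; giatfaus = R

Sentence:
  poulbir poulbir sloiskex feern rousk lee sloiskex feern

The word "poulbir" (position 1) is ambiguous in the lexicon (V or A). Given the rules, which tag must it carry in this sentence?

Candidates per position — 1:poulbir {V,A}; 2:poulbir {V,A}; 3:sloiskex {R}; 4:feern {V}; 5:rousk {N}; 6:lee {A}; 7:sloiskex {R}; 8:feern {V}.
Position 1: tagging it A would leave rule 1 unsatisfiable, so it must be V.
Position 2: tagging it A would leave rule 1 unsatisfiable, so it must be V.
The unique satisfying tagging is: V V R V N A R V.
Check: rule 1 ✓; rule 2 ✓.

V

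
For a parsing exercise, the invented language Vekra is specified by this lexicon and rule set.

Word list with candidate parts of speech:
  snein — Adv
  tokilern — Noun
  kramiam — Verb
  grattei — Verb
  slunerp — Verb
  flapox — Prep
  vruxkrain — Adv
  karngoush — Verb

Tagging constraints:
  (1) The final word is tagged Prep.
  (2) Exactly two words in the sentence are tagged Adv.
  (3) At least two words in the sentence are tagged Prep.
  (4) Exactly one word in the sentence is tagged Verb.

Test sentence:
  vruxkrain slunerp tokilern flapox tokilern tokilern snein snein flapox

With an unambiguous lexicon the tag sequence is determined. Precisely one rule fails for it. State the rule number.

Fixed tagging: Adv Verb Noun Prep Noun Noun Adv Adv Prep.
Checking each rule: R1 pass, R2 fail, R3 pass, R4 pass.
Only rule 2 fails.

2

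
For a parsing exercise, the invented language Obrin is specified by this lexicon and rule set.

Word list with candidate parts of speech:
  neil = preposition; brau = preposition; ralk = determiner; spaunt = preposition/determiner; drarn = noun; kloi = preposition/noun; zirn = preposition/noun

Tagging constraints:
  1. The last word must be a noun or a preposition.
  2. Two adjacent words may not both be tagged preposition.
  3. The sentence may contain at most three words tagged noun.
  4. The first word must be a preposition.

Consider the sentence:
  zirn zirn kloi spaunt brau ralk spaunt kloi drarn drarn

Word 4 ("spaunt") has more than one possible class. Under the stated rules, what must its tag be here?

Candidates per position — 1:zirn {preposition,noun}; 2:zirn {preposition,noun}; 3:kloi {preposition,noun}; 4:spaunt {preposition,determiner}; 5:brau {preposition}; 6:ralk {determiner}; 7:spaunt {preposition,determiner}; 8:kloi {preposition,noun}; 9:drarn {noun}; 10:drarn {noun}.
Position 1: noun is ruled out by rule 4; that leaves preposition.
Position 2: preposition is ruled out by rule 2; that leaves noun.
Position 3: noun is ruled out by rule 3; that leaves preposition.
Position 4: preposition is ruled out by rule 2; that leaves determiner.
Position 8: noun is ruled out by rule 3; that leaves preposition.
Position 7: preposition is ruled out by rule 2; that leaves determiner.
The unique satisfying tagging is: preposition noun preposition determiner preposition determiner determiner preposition noun noun.
Check: rule 1 satisfied; rule 2 satisfied; rule 3 satisfied; rule 4 satisfied.

determiner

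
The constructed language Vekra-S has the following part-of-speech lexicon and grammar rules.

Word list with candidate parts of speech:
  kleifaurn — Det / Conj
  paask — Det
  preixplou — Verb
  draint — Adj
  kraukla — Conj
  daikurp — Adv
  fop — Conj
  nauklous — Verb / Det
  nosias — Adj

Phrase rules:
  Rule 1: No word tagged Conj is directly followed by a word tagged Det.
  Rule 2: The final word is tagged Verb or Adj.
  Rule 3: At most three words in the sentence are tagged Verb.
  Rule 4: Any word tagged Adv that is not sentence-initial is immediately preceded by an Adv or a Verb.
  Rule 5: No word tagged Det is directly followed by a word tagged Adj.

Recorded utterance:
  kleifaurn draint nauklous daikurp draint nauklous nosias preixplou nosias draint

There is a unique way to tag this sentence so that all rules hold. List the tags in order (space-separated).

Conj Adj Verb Adv Adj Verb Adj Verb Adj Adj

Candidates per position — 1:kleifaurn {Det,Conj}; 2:draint {Adj}; 3:nauklous {Verb,Det}; 4:daikurp {Adv}; 5:draint {Adj}; 6:nauklous {Verb,Det}; 7:nosias {Adj}; 8:preixplou {Verb}; 9:nosias {Adj}; 10:draint {Adj}.
If word 1 were Det, no tagging could satisfy rule 5; so word 1 is Conj.
If word 3 were Det, no tagging could satisfy rule 4; so word 3 is Verb.
If word 6 were Det, no tagging could satisfy rule 5; so word 6 is Verb.
So the tagging must be: Conj Adj Verb Adv Adj Verb Adj Verb Adj Adj.
Check: rule 1 satisfied; rule 2 satisfied; rule 3 satisfied; rule 4 satisfied; rule 5 satisfied.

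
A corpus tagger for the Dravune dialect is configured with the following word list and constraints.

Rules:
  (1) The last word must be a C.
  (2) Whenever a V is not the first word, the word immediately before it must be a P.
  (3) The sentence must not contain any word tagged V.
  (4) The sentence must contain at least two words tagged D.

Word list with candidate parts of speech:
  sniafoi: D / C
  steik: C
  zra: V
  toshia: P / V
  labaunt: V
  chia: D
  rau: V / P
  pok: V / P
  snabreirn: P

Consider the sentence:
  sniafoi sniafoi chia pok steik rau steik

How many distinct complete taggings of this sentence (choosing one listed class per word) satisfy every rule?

Candidates per position — 1:sniafoi {D,C}; 2:sniafoi {D,C}; 3:chia {D}; 4:pok {V,P}; 5:steik {C}; 6:rau {V,P}; 7:steik {C}.
There are 16 candidate sequences in total.
The sequences that satisfy every rule: D D D P C P C; D C D P C P C; C D D P C P C.
Count = 3.

3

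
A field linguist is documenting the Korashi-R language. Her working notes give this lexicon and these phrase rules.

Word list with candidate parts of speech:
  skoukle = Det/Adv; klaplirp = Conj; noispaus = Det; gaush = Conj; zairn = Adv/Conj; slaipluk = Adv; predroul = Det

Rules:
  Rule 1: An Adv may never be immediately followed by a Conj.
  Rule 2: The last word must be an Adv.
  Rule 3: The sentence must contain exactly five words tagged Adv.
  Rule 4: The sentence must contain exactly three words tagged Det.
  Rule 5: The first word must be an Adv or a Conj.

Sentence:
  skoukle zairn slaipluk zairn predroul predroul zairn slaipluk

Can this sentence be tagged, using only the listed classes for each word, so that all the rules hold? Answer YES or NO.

NO

Candidates per position — 1:skoukle {Det,Adv}; 2:zairn {Adv,Conj}; 3:slaipluk {Adv}; 4:zairn {Adv,Conj}; 5:predroul {Det}; 6:predroul {Det}; 7:zairn {Adv,Conj}; 8:slaipluk {Adv}.
Every candidate sequence violates at least one rule; no consistent tagging exists.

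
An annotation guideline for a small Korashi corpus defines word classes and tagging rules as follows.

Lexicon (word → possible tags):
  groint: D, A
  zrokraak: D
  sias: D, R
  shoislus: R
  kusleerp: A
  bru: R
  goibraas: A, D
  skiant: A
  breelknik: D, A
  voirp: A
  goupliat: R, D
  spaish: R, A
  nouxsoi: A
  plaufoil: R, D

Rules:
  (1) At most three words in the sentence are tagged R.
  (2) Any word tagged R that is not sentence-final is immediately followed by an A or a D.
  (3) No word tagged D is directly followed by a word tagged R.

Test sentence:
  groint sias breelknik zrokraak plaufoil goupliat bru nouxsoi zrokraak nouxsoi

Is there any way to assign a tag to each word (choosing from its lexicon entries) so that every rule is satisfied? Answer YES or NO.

NO

Candidates per position — 1:groint {D,A}; 2:sias {D,R}; 3:breelknik {D,A}; 4:zrokraak {D}; 5:plaufoil {R,D}; 6:goupliat {R,D}; 7:bru {R}; 8:nouxsoi {A}; 9:zrokraak {D}; 10:nouxsoi {A}.
Rule 3 cannot be satisfied by any choice of tags from the lexicon.
So there is no consistent tagging.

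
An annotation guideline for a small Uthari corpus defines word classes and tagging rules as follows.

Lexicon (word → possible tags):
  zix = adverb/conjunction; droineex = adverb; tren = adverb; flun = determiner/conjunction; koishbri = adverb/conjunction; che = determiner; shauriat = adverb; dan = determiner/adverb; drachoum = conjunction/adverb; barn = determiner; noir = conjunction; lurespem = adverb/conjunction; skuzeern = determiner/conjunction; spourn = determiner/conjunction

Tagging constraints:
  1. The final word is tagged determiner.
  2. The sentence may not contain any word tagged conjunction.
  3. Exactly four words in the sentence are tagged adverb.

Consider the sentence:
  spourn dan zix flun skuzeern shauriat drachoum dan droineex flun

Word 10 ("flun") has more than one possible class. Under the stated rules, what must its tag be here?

determiner

Candidates per position — 1:spourn {determiner,conjunction}; 2:dan {determiner,adverb}; 3:zix {adverb,conjunction}; 4:flun {determiner,conjunction}; 5:skuzeern {determiner,conjunction}; 6:shauriat {adverb}; 7:drachoum {conjunction,adverb}; 8:dan {determiner,adverb}; 9:droineex {adverb}; 10:flun {determiner,conjunction}.
At position 1, choosing conjunction makes rule 2 impossible to satisfy; hence determiner.
At position 3, choosing conjunction makes rule 2 impossible to satisfy; hence adverb.
At position 4, choosing conjunction makes rule 2 impossible to satisfy; hence determiner.
At position 5, choosing conjunction makes rule 2 impossible to satisfy; hence determiner.
At position 7, choosing conjunction makes rule 2 impossible to satisfy; hence adverb.
At position 8, choosing adverb makes rule 3 impossible to satisfy; hence determiner.
At position 10, choosing conjunction makes rule 1 impossible to satisfy; hence determiner.
At position 2, choosing adverb makes rule 3 impossible to satisfy; hence determiner.
The only consistent sequence is: determiner determiner adverb determiner determiner adverb adverb determiner adverb determiner.
Checking: rule 1 holds; rule 2 holds; rule 3 holds.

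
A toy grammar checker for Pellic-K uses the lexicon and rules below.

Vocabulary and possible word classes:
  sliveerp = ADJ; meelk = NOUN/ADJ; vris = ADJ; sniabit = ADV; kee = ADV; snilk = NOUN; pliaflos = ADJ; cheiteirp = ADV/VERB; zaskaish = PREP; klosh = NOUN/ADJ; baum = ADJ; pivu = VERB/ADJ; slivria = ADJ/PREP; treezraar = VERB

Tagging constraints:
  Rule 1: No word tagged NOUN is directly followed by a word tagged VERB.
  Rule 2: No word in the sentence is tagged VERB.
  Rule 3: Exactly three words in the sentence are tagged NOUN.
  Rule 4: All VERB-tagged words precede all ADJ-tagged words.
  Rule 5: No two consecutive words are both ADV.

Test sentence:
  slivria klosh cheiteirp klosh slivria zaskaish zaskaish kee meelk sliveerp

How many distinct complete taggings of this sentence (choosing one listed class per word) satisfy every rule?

Candidates per position — 1:slivria {ADJ,PREP}; 2:klosh {NOUN,ADJ}; 3:cheiteirp {ADV,VERB}; 4:klosh {NOUN,ADJ}; 5:slivria {ADJ,PREP}; 6:zaskaish {PREP}; 7:zaskaish {PREP}; 8:kee {ADV}; 9:meelk {NOUN,ADJ}; 10:sliveerp {ADJ}.
There are 64 candidate sequences in total.
The sequences that satisfy every rule: ADJ NOUN ADV NOUN ADJ PREP PREP ADV NOUN ADJ; ADJ NOUN ADV NOUN PREP PREP PREP ADV NOUN ADJ; PREP NOUN ADV NOUN ADJ PREP PREP ADV NOUN ADJ; PREP NOUN ADV NOUN PREP PREP PREP ADV NOUN ADJ.
Count = 4.

4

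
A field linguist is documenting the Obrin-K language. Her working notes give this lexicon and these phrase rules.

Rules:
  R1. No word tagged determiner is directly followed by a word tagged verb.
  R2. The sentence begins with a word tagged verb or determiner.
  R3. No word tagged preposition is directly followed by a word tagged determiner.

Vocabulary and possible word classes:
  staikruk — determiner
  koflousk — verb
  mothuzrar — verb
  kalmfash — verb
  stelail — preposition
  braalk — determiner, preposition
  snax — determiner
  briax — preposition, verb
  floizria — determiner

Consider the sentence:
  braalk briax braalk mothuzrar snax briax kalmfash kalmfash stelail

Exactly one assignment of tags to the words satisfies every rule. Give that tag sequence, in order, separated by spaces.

determiner preposition preposition verb determiner preposition verb verb preposition

Candidates per position — 1:braalk {determiner,preposition}; 2:briax {preposition,verb}; 3:braalk {determiner,preposition}; 4:mothuzrar {verb}; 5:snax {determiner}; 6:briax {preposition,verb}; 7:kalmfash {verb}; 8:kalmfash {verb}; 9:stelail {preposition}.
Position 1: preposition is ruled out by rule 2; that leaves determiner.
Position 2: verb is ruled out by rule 1; that leaves preposition.
Position 3: determiner is ruled out by rule 1; that leaves preposition.
Position 6: verb is ruled out by rule 1; that leaves preposition.
So the tagging must be: determiner preposition preposition verb determiner preposition verb verb preposition.
Checking: rule 1 satisfied; rule 2 satisfied; rule 3 satisfied.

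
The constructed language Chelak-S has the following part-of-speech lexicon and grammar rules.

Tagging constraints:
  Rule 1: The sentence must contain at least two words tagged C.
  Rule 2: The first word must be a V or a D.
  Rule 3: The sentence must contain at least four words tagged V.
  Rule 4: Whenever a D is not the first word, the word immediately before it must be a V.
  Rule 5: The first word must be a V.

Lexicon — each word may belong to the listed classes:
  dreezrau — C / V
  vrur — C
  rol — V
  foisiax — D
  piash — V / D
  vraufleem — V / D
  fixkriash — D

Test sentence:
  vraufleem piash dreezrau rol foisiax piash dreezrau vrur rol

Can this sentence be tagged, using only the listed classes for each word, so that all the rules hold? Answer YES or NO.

YES

Candidates per position — 1:vraufleem {V,D}; 2:piash {V,D}; 3:dreezrau {C,V}; 4:rol {V}; 5:foisiax {D}; 6:piash {V,D}; 7:dreezrau {C,V}; 8:vrur {C}; 9:rol {V}.
One satisfying assignment: V D V V D V C C V.
Rule-by-rule: rule 1 satisfied; rule 2 satisfied; rule 3 satisfied; rule 4 satisfied; rule 5 satisfied.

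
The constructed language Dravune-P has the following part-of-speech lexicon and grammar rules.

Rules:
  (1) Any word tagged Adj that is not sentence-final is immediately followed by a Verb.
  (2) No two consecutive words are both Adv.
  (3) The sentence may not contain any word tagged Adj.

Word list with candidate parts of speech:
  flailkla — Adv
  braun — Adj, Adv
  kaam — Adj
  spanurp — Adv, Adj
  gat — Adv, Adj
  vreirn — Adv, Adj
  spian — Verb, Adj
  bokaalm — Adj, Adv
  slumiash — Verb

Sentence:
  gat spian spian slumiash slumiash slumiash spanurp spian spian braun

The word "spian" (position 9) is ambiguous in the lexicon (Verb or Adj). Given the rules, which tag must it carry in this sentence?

Verb

Candidates per position — 1:gat {Adv,Adj}; 2:spian {Verb,Adj}; 3:spian {Verb,Adj}; 4:slumiash {Verb}; 5:slumiash {Verb}; 6:slumiash {Verb}; 7:spanurp {Adv,Adj}; 8:spian {Verb,Adj}; 9:spian {Verb,Adj}; 10:braun {Adj,Adv}.
At position 1, choosing Adj makes rule 3 impossible to satisfy; hence Adv.
At position 2, choosing Adj makes rule 3 impossible to satisfy; hence Verb.
At position 3, choosing Adj makes rule 3 impossible to satisfy; hence Verb.
At position 7, choosing Adj makes rule 3 impossible to satisfy; hence Adv.
At position 8, choosing Adj makes rule 3 impossible to satisfy; hence Verb.
At position 9, choosing Adj makes rule 1 impossible to satisfy; hence Verb.
At position 10, choosing Adj makes rule 3 impossible to satisfy; hence Adv.
The only consistent sequence is: Adv Verb Verb Verb Verb Verb Adv Verb Verb Adv.
Checking: rule 1 satisfied; rule 2 satisfied; rule 3 satisfied.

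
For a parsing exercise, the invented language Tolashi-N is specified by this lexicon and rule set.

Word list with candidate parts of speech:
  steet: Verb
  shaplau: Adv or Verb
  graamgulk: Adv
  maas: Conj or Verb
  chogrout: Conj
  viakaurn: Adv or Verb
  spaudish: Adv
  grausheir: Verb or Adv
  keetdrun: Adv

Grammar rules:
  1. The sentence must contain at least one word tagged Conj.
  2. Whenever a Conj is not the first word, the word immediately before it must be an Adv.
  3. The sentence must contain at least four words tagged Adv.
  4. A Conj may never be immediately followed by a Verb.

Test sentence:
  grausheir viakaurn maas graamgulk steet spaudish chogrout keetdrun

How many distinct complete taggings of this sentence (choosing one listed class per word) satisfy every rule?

5

Candidates per position — 1:grausheir {Verb,Adv}; 2:viakaurn {Adv,Verb}; 3:maas {Conj,Verb}; 4:graamgulk {Adv}; 5:steet {Verb}; 6:spaudish {Adv}; 7:chogrout {Conj}; 8:keetdrun {Adv}.
There are 8 candidate sequences in total.
The sequences that satisfy every rule: Verb Adv Conj Adv Verb Adv Conj Adv; Verb Adv Verb Adv Verb Adv Conj Adv; Adv Adv Conj Adv Verb Adv Conj Adv; Adv Adv Verb Adv Verb Adv Conj Adv; Adv Verb Verb Adv Verb Adv Conj Adv.
Count = 5.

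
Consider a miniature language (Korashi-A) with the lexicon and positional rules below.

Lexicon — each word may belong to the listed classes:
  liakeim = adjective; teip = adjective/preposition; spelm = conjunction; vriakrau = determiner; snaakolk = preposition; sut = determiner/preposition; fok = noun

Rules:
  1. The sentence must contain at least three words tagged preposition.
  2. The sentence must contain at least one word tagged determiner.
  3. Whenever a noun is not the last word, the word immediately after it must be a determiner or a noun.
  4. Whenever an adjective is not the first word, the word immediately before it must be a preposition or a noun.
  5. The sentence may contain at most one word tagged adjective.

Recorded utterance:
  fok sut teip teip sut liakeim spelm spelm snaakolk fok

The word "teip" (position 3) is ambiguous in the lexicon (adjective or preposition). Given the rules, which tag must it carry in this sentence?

Candidates per position — 1:fok {noun}; 2:sut {determiner,preposition}; 3:teip {adjective,preposition}; 4:teip {adjective,preposition}; 5:sut {determiner,preposition}; 6:liakeim {adjective}; 7:spelm {conjunction}; 8:spelm {conjunction}; 9:snaakolk {preposition}; 10:fok {noun}.
Position 2: tagging it preposition would leave rule 3 unsatisfiable, so it must be determiner.
Position 3: tagging it adjective would leave rule 4 unsatisfiable, so it must be preposition.
Position 4: tagging it adjective would leave rule 5 unsatisfiable, so it must be preposition.
Position 5: tagging it determiner would leave rule 4 unsatisfiable, so it must be preposition.
That leaves exactly one tagging: noun determiner preposition preposition preposition adjective conjunction conjunction preposition noun.
Verifying each rule — rule 1 ✓; rule 2 ✓; rule 3 ✓; rule 4 ✓; rule 5 ✓.

preposition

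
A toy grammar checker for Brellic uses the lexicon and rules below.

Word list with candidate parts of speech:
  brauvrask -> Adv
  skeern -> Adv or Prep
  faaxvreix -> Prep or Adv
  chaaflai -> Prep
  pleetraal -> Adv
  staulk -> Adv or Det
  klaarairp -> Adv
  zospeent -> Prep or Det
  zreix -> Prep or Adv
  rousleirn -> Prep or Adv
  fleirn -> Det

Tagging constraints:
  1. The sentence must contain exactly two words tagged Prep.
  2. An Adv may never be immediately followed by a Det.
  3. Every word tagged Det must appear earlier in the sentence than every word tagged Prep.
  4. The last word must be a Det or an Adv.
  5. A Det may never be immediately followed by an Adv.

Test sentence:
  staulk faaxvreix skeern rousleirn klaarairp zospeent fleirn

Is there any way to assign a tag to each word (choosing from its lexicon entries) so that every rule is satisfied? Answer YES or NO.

NO

Candidates per position — 1:staulk {Adv,Det}; 2:faaxvreix {Prep,Adv}; 3:skeern {Adv,Prep}; 4:rousleirn {Prep,Adv}; 5:klaarairp {Adv}; 6:zospeent {Prep,Det}; 7:fleirn {Det}.
Every candidate sequence violates at least one rule; no consistent tagging exists.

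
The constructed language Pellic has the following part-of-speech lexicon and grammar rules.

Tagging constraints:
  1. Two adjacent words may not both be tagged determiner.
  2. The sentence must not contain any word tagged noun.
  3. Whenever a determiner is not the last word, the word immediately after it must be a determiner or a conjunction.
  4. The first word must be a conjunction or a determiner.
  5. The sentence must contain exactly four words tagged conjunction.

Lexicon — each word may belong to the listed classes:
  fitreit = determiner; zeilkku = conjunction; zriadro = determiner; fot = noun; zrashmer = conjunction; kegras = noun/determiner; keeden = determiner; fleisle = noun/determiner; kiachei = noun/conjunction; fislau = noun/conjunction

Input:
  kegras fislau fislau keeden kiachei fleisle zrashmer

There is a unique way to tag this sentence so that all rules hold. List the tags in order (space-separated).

Candidates per position — 1:kegras {noun,determiner}; 2:fislau {noun,conjunction}; 3:fislau {noun,conjunction}; 4:keeden {determiner}; 5:kiachei {noun,conjunction}; 6:fleisle {noun,determiner}; 7:zrashmer {conjunction}.
At position 1, choosing noun makes rule 2 impossible to satisfy; hence determiner.
At position 2, choosing noun makes rule 2 impossible to satisfy; hence conjunction.
At position 3, choosing noun makes rule 2 impossible to satisfy; hence conjunction.
At position 5, choosing noun makes rule 2 impossible to satisfy; hence conjunction.
At position 6, choosing noun makes rule 2 impossible to satisfy; hence determiner.
So the tagging must be: determiner conjunction conjunction determiner conjunction determiner conjunction.
Checking: rule 1 ✓; rule 2 ✓; rule 3 ✓; rule 4 ✓; rule 5 ✓.

determiner conjunction conjunction determiner conjunction determiner conjunction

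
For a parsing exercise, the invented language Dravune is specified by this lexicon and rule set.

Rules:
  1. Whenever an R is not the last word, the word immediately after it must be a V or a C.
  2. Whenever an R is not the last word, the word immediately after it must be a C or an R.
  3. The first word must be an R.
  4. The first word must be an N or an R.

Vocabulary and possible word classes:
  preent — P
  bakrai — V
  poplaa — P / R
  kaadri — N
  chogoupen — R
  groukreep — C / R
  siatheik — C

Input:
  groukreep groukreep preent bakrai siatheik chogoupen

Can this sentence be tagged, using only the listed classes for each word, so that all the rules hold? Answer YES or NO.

YES

Candidates per position — 1:groukreep {C,R}; 2:groukreep {C,R}; 3:preent {P}; 4:bakrai {V}; 5:siatheik {C}; 6:chogoupen {R}.
One satisfying assignment: R C P V C R.
Checking: rule 1 ok; rule 2 ok; rule 3 ok; rule 4 ok.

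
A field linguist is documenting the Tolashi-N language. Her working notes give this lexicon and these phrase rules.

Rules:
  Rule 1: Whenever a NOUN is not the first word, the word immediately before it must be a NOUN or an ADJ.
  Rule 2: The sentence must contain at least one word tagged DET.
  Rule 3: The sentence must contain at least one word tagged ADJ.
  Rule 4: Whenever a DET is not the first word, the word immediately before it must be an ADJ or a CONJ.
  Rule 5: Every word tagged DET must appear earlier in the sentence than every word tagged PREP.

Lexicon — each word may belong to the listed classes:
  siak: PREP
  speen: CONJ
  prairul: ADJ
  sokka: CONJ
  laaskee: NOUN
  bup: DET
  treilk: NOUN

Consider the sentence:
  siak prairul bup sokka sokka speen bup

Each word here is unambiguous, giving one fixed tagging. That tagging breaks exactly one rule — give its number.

Fixed tagging: PREP ADJ DET CONJ CONJ CONJ DET.
Applying the rules: R1 ✓, R2 ✓, R3 ✓, R4 ✓, R5 ✗.
Only rule 5 fails.

5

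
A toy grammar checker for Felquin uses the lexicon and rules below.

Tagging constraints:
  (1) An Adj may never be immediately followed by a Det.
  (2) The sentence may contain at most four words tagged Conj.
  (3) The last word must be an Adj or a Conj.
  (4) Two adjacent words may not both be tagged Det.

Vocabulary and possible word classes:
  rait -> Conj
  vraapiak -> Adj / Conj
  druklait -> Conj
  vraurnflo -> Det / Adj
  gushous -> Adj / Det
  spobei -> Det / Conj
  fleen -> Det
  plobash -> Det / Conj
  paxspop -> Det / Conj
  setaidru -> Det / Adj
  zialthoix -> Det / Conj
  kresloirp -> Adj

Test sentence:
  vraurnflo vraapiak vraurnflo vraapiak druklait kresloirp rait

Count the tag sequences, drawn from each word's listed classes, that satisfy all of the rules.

12

Candidates per position — 1:vraurnflo {Det,Adj}; 2:vraapiak {Adj,Conj}; 3:vraurnflo {Det,Adj}; 4:vraapiak {Adj,Conj}; 5:druklait {Conj}; 6:kresloirp {Adj}; 7:rait {Conj}.
There are 16 candidate sequences in total.
Checking each against the rules leaves 12 sequences.
Count = 12.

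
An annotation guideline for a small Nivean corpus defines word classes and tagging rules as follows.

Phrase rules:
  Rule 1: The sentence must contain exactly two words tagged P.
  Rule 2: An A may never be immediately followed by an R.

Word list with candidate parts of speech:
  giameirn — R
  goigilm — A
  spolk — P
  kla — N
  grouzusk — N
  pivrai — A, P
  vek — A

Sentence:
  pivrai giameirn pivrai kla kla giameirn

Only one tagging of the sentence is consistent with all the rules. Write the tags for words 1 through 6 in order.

Candidates per position — 1:pivrai {A,P}; 2:giameirn {R}; 3:pivrai {A,P}; 4:kla {N}; 5:kla {N}; 6:giameirn {R}.
Word 1 cannot be A — rule 1 would then fail for every completion. It is P.
Word 3 cannot be A — rule 1 would then fail for every completion. It is P.
That leaves exactly one tagging: P R P N N R.
Check: rule 1 ✓; rule 2 ✓.

P R P N N R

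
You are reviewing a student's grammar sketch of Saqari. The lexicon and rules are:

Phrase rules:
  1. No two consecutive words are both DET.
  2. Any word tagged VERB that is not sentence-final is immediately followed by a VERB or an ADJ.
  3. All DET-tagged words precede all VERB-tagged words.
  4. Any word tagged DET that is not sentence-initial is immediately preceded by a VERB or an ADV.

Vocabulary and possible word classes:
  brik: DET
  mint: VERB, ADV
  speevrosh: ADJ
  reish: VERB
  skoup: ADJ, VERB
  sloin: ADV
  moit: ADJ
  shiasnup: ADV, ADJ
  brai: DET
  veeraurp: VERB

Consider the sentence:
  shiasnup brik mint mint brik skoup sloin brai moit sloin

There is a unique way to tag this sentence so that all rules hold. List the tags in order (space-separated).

Candidates per position — 1:shiasnup {ADV,ADJ}; 2:brik {DET}; 3:mint {VERB,ADV}; 4:mint {VERB,ADV}; 5:brik {DET}; 6:skoup {ADJ,VERB}; 7:sloin {ADV}; 8:brai {DET}; 9:moit {ADJ}; 10:sloin {ADV}.
Position 1: tagging it ADJ would leave rule 4 unsatisfiable, so it must be ADV.
Position 3: tagging it VERB would leave rule 2 unsatisfiable, so it must be ADV.
Position 4: tagging it VERB would leave rule 2 unsatisfiable, so it must be ADV.
Position 6: tagging it VERB would leave rule 2 unsatisfiable, so it must be ADJ.
So the tagging must be: ADV DET ADV ADV DET ADJ ADV DET ADJ ADV.
Rule-by-rule: rule 1 ok; rule 2 ok; rule 3 ok; rule 4 ok.

ADV DET ADV ADV DET ADJ ADV DET ADJ ADV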